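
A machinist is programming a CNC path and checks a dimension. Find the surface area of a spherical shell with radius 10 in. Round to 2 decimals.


Shape: sphere
Radius r = 10 in
Formula: SA = 4 * pi * r^2
r^2 = 100
SA = 4 * pi * 100
SA = 400 * pi
SA = 1256.64
1256.64 in^2


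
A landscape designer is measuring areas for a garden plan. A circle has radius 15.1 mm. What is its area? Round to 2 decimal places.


Shape: circle
Radius r = 15.1 mm
Formula: A = pi * r^2
r^2 = 15.1^2 = 228.01
A = pi * 228.01
A = 716.31
716.31 mm^2


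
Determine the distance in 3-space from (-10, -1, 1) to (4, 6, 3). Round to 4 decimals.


3D distance between two points
P1 = (-10, -1, 1), P2 = (4, 6, 3)
Formula: d = sqrt((x2-x1)^2 + (y2-y1)^2 + (z2-z1)^2)
dx = 4 - -10 = 14
dy = 6 - -1 = 7
dz = 3 - 1 = 2
dx^2 + dy^2 + dz^2 = 196 + 49 + 4 = 249
d = sqrt(249)
d = 15.7797
15.7797 units


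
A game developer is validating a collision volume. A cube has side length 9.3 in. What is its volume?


Shape: cube
Side s = 9.3 in
Formula: V = s^3
V = 9.3 * 9.3 * 9.3
V = 86.49 * 9.3
V = 804.357
804.357 in^3


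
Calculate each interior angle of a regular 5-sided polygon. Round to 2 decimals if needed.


Shape: regular pentagon (5 sides)
Formula: interior angle = (n - 2) * 180 / n
(n - 2) = 3
(n - 2) * 180 = 540
angle = 540 / 5
angle = 108
108 degrees


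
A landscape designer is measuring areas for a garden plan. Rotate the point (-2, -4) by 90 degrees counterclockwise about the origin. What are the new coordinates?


Transformation: rotation about the origin
Original point: (-2, -4)
Rule for 90 deg counterclockwise: (x, y) -> (-y, x)
Apply: (-2, -4) -> (4, -2)
(4, -2)


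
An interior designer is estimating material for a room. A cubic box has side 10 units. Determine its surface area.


Shape: cube
Side s = 10 units
A cube has 6 square faces.
Formula: SA = 6 * s^2
s^2 = 100
SA = 6 * 100
SA = 600
600 units^2


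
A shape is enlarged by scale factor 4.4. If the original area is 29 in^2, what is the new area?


Linear scale factor k = 4.4
Original area = 29 in^2
Rule: under a linear scaling by k, areas scale by k^2.
k^2 = 4.4^2 = 19.36
New area = 29 * 19.36
New area = 561.44
561.44 in^2


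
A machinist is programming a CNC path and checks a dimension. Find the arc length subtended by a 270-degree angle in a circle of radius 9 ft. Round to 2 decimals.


Shape: circular arc
Radius r = 9 ft, Angle = 270 degrees
Formula: L = (angle/360) * 2 * pi * r
2 * pi * r = 18 * pi
L = (270/360) * 18 * pi
L = 13.5 * pi
L = 42.41
42.41 ft


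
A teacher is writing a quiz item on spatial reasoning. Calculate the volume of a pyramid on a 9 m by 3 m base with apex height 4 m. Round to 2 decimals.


Shape: rectangular pyramid
Base: 9 m x 3 m, Height h = 4 m
Formula: V = (1/3) * base_area * h
base_area = 9 * 3 = 27
base_area * h = 27 * 4 = 108
V = 108 / 3
V = 36
36 m^3


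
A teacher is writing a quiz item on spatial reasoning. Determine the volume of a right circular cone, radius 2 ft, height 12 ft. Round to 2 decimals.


Shape: cone
Radius r = 2 ft, Height h = 12 ft
Formula: V = (1/3) * pi * r^2 * h
r^2 = 4
pi * r^2 * h = pi * 4 * 12 = 48 * pi
V = 48 * pi / 3
V = 50.27
50.27 ft^3


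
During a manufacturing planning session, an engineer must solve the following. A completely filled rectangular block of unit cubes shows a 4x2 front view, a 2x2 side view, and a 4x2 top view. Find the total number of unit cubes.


Orthographic views of a solid rectangular block:
Front view 4 x 2 -> length = 4, height = 2
Side view 2 x 2 -> width = 2, height = 2 (consistent)
Top view 4 x 2 -> confirms length = 4, width = 2
The block is 4 x 2 x 2.
Total unit cubes = 4 * 2 * 2 = 16
16 unit cubes


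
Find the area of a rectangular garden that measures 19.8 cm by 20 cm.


Shape: rectangle
Length l = 19.8 cm, Width w = 20 cm
Formula: A = l * w
A = 19.8 * 20
A = 396
396 cm^2


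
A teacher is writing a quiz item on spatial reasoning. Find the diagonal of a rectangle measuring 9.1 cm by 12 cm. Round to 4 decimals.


Shape: rectangle (diagonal via Pythagoras)
Sides: 9.1 cm and 12 cm
Formula: d = sqrt(l^2 + w^2)
l^2 = 82.81, w^2 = 144
l^2 + w^2 = 226.81
d = sqrt(226.81)
d = 15.0602
15.0602 cm


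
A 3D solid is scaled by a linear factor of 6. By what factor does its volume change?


Linear scale factor k = 6
Rule: under a linear scaling by k, volumes scale by k^3.
k^3 = 6 * 6 * 6
k^3 = 36 * 6
k^3 = 216
Volume scales by a factor of 216.
216 (dimensionless)


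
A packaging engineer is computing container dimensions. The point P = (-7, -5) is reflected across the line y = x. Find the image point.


Transformation: reflection
Original point: (-7, -5)
Rule for reflection over y = x: (x, y) -> (y, x)
Apply: (-7, -5) -> (-5, -7)
(-5, -7)


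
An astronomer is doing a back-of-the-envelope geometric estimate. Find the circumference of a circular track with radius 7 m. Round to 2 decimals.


Shape: circle
Radius r = 7 m
Formula: C = 2 * pi * r
C = 2 * pi * 7
C = 14 * pi
C = 43.98
43.98 m


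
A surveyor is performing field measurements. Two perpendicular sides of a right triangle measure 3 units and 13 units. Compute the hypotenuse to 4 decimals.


Shape: right triangle
Legs a = 3 units, b = 13 units
Formula: c = sqrt(a^2 + b^2)
a^2 = 9, b^2 = 169
a^2 + b^2 = 178
c = sqrt(178)
c = 13.3417
13.3417 units


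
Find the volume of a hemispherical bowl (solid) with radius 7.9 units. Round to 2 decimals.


Shape: hemisphere (half of a sphere)
Radius r = 7.9 units
Formula: V = (1/2) * (4/3) * pi * r^3 = (2/3) * pi * r^3
r^3 = 493.039
(2/3) * 493.039 = 328.692667
V = 328.692667 * pi
V = 1032.62
1032.62 units^3


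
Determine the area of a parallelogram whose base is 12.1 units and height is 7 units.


Shape: parallelogram
Base b = 12.1 units, Height h = 7 units
Formula: A = b * h
A = 12.1 * 7
A = 84.7
84.7 units^2


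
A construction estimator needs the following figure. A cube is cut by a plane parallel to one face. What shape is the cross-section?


Solid: cube
Cutting plane: parallel to one face
Visualize the intersection of the plane with the solid's surface.
The boundary of the cut region is a square.
square


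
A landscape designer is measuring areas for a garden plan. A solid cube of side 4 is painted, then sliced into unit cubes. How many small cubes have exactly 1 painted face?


Large cube: 4 x 4 x 4, cut into unit cubes.
n = 4, so n - 2 = 2
Cubes with 1 painted face lie in the interior of each face.
A cube has 6 faces; each contributes (n - 2)^2 = 4 such cubes.
Count = 6 * 4 = 24
24 unit cubes


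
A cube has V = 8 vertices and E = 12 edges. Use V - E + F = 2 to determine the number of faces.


Polyhedron: cube
Euler's formula for convex polyhedra: V - E + F = 2
Given: V = 8 vertices and E = 12 edges
Solve for F:
F = 2 + E - V = 2 + 12 - 8 = 6
6 faces


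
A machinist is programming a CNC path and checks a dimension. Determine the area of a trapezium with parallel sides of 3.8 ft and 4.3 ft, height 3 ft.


Shape: trapezoid
Parallel sides a = 3.8 ft, b = 4.3 ft; Height h = 3 ft
Formula: A = (a + b) * h / 2
a + b = 3.8 + 4.3 = 8.1
A = 8.1 * 3 / 2
A = 24.3 / 2
A = 12.15
12.15 ft^2


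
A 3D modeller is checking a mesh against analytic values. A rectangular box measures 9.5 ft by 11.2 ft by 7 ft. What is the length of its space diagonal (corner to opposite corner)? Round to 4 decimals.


Shape: rectangular box (space diagonal)
l = 9.5 ft, w = 11.2 ft, h = 7 ft
Visualize: the diagonal of the base, then a right triangle with that diagonal and the height.
Formula: d = sqrt(l^2 + w^2 + h^2)
l^2 + w^2 + h^2 = 90.25 + 125.44 + 49 = 264.69
d = sqrt(264.69)
d = 16.2693
16.2693 ft


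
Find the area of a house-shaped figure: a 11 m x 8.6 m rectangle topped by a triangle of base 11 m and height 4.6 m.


Composite shape: rectangle + triangle
Rectangle area = 11 * 8.6 = 94.6
Triangle area = 0.5 * 11 * 4.6 = 25.3
Total = 94.6 + 25.3
Total = 119.9
119.9 m^2


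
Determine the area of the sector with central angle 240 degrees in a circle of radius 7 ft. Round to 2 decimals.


Shape: circular sector
Radius r = 7 ft, Angle = 240 degrees
Formula: A = (angle/360) * pi * r^2
r^2 = 49
Fraction of circle = 240/360
A = (240/360) * pi * 49
A = 32.666667 * pi
A = 102.63
102.63 ft^2


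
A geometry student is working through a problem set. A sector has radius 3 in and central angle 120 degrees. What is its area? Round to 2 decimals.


Shape: circular sector
Radius r = 3 in, Angle = 120 degrees
Formula: A = (angle/360) * pi * r^2
r^2 = 9
Fraction of circle = 120/360
A = (120/360) * pi * 9
A = 3 * pi
A = 9.42
9.42 in^2


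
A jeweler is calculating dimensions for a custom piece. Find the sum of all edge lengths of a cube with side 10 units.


Shape: cube
Side s = 10 units
A cube has 12 edges, all equal.
Formula: total edge length = 12 * s
Total = 12 * 10
Total = 120
120 units


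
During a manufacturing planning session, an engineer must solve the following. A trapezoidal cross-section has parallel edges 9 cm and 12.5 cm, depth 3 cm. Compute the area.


Shape: trapezoid
Parallel sides a = 9 cm, b = 12.5 cm; Height h = 3 cm
Formula: A = (a + b) * h / 2
a + b = 9 + 12.5 = 21.5
A = 21.5 * 3 / 2
A = 64.5 / 2
A = 32.25
32.25 cm^2


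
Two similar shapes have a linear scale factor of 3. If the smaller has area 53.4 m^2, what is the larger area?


Linear scale factor k = 3
Original area = 53.4 m^2
Rule: under a linear scaling by k, areas scale by k^2.
k^2 = 3^2 = 9
New area = 53.4 * 9
New area = 480.6
480.6 m^2


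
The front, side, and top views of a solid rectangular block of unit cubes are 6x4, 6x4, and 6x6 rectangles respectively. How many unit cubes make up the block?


Orthographic views of a solid rectangular block:
Front view 6 x 4 -> length = 6, height = 4
Side view 6 x 4 -> width = 6, height = 4 (consistent)
Top view 6 x 6 -> confirms length = 6, width = 6
The block is 6 x 6 x 4.
Total unit cubes = 6 * 6 * 4 = 144
144 unit cubes


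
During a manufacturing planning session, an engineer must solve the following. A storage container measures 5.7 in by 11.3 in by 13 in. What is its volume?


Shape: rectangular prism
l = 5.7 in, w = 11.3 in, h = 13 in
Formula: V = l * w * h
V = 5.7 * 11.3 * 13
V = 64.41 * 13
V = 837.33
837.33 in^3


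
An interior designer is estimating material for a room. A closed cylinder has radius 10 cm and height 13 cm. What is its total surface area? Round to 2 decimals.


Shape: closed cylinder
Radius r = 10 cm, Height h = 13 cm
Formula: SA = 2*pi*r^2 + 2*pi*r*h = 2*pi*r*(r + h)
r + h = 23
2 * r * (r + h) = 2 * 10 * 23 = 460
SA = 460 * pi
SA = 1445.13
1445.13 cm^2


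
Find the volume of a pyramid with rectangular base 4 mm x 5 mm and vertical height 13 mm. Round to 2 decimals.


Shape: rectangular pyramid
Base: 4 mm x 5 mm, Height h = 13 mm
Formula: V = (1/3) * base_area * h
base_area = 4 * 5 = 20
base_area * h = 20 * 13 = 260
V = 260 / 3
V = 86.67
86.67 mm^3


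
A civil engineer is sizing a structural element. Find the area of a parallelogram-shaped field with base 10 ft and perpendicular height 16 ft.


Shape: parallelogram
Base b = 10 ft, Height h = 16 ft
Formula: A = b * h
A = 10 * 16
A = 160
160 ft^2


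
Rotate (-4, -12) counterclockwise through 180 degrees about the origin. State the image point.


Transformation: rotation about the origin
Original point: (-4, -12)
Rule for 180 deg: (x, y) -> (-x, -y)
Apply: (-4, -12) -> (4, 12)
(4, 12)


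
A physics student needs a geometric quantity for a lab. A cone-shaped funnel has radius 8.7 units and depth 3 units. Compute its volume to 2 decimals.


Shape: cone
Radius r = 8.7 units, Height h = 3 units
Formula: V = (1/3) * pi * r^2 * h
r^2 = 75.69
pi * r^2 * h = pi * 75.69 * 3 = 227.07 * pi
V = 227.07 * pi / 3
V = 237.79
237.79 units^3


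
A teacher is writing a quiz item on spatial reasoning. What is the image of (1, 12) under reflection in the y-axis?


Transformation: reflection
Original point: (1, 12)
Rule for reflection over the y-axis: (x, y) -> (-x, y)
Apply: (1, 12) -> (-1, 12)
(-1, 12)


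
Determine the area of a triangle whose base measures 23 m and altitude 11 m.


Shape: triangle
Base b = 23 m, Height h = 11 m
Formula: A = (1/2) * b * h
A = 0.5 * 23 * 11
A = 0.5 * 253
A = 126.5
126.5 m^2


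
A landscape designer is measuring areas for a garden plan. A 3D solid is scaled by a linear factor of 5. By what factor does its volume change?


Linear scale factor k = 5
Rule: under a linear scaling by k, volumes scale by k^3.
k^3 = 5 * 5 * 5
k^3 = 25 * 5
k^3 = 125
Volume scales by a factor of 125.
125 (dimensionless)


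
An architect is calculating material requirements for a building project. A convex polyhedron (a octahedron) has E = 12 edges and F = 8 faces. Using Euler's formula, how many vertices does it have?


Polyhedron: octahedron
Euler's formula for convex polyhedra: V - E + F = 2
Given: E = 12 edges and F = 8 faces
Solve for V:
V = 2 + E - F = 2 + 12 - 8 = 6
6 vertices


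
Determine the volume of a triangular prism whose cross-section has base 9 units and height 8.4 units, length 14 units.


Shape: triangular prism
Triangle base = 9 units, triangle height = 8.4 units, prism length L = 14 units
Formula: V = (1/2 * b * h_tri) * L
Cross-section area = 0.5 * 9 * 8.4 = 37.8
V = 37.8 * 14
V = 529.2
529.2 units^3


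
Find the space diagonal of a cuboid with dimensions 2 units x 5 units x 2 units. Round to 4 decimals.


Shape: rectangular box (space diagonal)
l = 2 units, w = 5 units, h = 2 units
Visualize: the diagonal of the base, then a right triangle with that diagonal and the height.
Formula: d = sqrt(l^2 + w^2 + h^2)
l^2 + w^2 + h^2 = 4 + 25 + 4 = 33
d = sqrt(33)
d = 5.7446
5.7446 units


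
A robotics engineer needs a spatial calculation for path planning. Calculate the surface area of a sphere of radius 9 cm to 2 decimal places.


Shape: sphere
Radius r = 9 cm
Formula: SA = 4 * pi * r^2
r^2 = 81
SA = 4 * pi * 81
SA = 324 * pi
SA = 1017.88
1017.88 cm^2


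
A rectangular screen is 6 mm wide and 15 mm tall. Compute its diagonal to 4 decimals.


Shape: rectangle (diagonal via Pythagoras)
Sides: 6 mm and 15 mm
Formula: d = sqrt(l^2 + w^2)
l^2 = 36, w^2 = 225
l^2 + w^2 = 261
d = sqrt(261)
d = 16.1555
16.1555 mm


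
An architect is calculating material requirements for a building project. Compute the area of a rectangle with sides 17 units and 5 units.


Shape: rectangle
Length l = 17 units, Width w = 5 units
Formula: A = l * w
A = 17 * 5
A = 85
85 units^2


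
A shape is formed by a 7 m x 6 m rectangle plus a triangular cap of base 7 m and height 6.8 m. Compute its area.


Composite shape: rectangle + triangle
Rectangle area = 7 * 6 = 42
Triangle area = 0.5 * 7 * 6.8 = 23.8
Total = 42 + 23.8
Total = 65.8
65.8 m^2


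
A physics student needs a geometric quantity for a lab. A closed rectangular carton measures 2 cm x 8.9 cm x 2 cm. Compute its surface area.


Shape: rectangular prism
l = 2 cm, w = 8.9 cm, h = 2 cm
Formula: SA = 2(lw + lh + wh)
lw = 17.8, lh = 4, wh = 17.8
lw + lh + wh = 39.6
SA = 2 * 39.6
SA = 79.2
79.2 cm^2


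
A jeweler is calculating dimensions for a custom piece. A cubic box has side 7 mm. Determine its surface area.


Shape: cube
Side s = 7 mm
A cube has 6 square faces.
Formula: SA = 6 * s^2
s^2 = 49
SA = 6 * 49
SA = 294
294 mm^2


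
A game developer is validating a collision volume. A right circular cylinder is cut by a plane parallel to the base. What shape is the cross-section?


Solid: right circular cylinder
Cutting plane: parallel to the base
Visualize the intersection of the plane with the solid's surface.
The boundary of the cut region is a circle.
circle


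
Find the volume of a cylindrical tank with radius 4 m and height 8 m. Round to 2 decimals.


Shape: cylinder
Radius r = 4 m, Height h = 8 m
Formula: V = pi * r^2 * h
r^2 = 16
V = pi * 16 * 8
V = 128 * pi
V = 402.12
402.12 m^3


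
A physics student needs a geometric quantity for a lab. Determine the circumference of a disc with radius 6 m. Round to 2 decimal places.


Shape: circle
Radius r = 6 m
Formula: C = 2 * pi * r
C = 2 * pi * 6
C = 12 * pi
C = 37.7
37.7 m


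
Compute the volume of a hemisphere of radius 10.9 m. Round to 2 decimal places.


Shape: hemisphere (half of a sphere)
Radius r = 10.9 m
Formula: V = (1/2) * (4/3) * pi * r^3 = (2/3) * pi * r^3
r^3 = 1295.029
(2/3) * 1295.029 = 863.352667
V = 863.352667 * pi
V = 2712.3
2712.3 m^3


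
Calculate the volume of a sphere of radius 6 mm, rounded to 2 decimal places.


Shape: sphere
Radius r = 6 mm
Formula: V = (4/3) * pi * r^3
r^3 = 216
(4/3) * 216 = 288
V = 288 * pi
V = 904.78
904.78 mm^3


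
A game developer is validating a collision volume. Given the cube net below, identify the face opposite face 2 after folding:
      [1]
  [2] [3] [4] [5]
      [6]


Net: cross layout. Take square 3 as the base (bottom).
Fold the four squares in the horizontal row up around 3: 2 -> left, 4 -> right, 5 wraps to the top.
Fold 1 and 6 up from 3: 1 -> back, 6 -> front.
Opposite pairs are therefore: (1, 6), (2, 4), (3, 5).
Face 2 is opposite face 4.
face 4


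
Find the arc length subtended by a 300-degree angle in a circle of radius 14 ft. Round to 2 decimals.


Shape: circular arc
Radius r = 14 ft, Angle = 300 degrees
Formula: L = (angle/360) * 2 * pi * r
2 * pi * r = 28 * pi
L = (300/360) * 28 * pi
L = 23.333333 * pi
L = 73.3
73.3 ft


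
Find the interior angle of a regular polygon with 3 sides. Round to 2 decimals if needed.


Shape: regular triangle (3 sides)
Formula: interior angle = (n - 2) * 180 / n
(n - 2) = 1
(n - 2) * 180 = 180
angle = 180 / 3
angle = 60
60 degrees


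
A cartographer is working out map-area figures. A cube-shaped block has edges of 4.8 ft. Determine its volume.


Shape: cube
Side s = 4.8 ft
Formula: V = s^3
V = 4.8 * 4.8 * 4.8
V = 23.04 * 4.8
V = 110.592
110.592 ft^3


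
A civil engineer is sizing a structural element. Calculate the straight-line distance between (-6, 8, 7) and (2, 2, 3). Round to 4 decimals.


3D distance between two points
P1 = (-6, 8, 7), P2 = (2, 2, 3)
Formula: d = sqrt((x2-x1)^2 + (y2-y1)^2 + (z2-z1)^2)
dx = 2 - -6 = 8
dy = 2 - 8 = -6
dz = 3 - 7 = -4
dx^2 + dy^2 + dz^2 = 64 + 36 + 16 = 116
d = sqrt(116)
d = 10.7703
10.7703 units


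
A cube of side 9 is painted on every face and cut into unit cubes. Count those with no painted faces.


Large cube: 9 x 9 x 9, cut into unit cubes.
n = 9, so n - 2 = 7
Unpainted cubes form the interior (n - 2)^3 block.
(n - 2)^3 = 7^3 = 343
343 unit cubes


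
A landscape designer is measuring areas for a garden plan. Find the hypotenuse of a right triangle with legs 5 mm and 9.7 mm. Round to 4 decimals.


Shape: right triangle
Legs a = 5 mm, b = 9.7 mm
Formula: c = sqrt(a^2 + b^2)
a^2 = 25, b^2 = 94.09
a^2 + b^2 = 119.09
c = sqrt(119.09)
c = 10.9128
10.9128 mm


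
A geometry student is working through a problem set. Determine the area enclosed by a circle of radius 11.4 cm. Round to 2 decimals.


Shape: circle
Radius r = 11.4 cm
Formula: A = pi * r^2
r^2 = 11.4^2 = 129.96
A = pi * 129.96
A = 408.28
408.28 cm^2


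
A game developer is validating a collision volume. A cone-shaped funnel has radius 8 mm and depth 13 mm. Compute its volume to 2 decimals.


Shape: cone
Radius r = 8 mm, Height h = 13 mm
Formula: V = (1/3) * pi * r^2 * h
r^2 = 64
pi * r^2 * h = pi * 64 * 13 = 832 * pi
V = 832 * pi / 3
V = 871.27
871.27 mm^3


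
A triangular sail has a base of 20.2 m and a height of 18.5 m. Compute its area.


Shape: triangle
Base b = 20.2 m, Height h = 18.5 m
Formula: A = (1/2) * b * h
A = 0.5 * 20.2 * 18.5
A = 0.5 * 373.7
A = 186.85
186.85 m^2


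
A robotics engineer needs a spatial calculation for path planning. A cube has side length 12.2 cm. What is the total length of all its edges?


Shape: cube
Side s = 12.2 cm
A cube has 12 edges, all equal.
Formula: total edge length = 12 * s
Total = 12 * 12.2
Total = 146.4
146.4 cm


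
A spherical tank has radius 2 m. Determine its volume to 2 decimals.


Shape: sphere
Radius r = 2 m
Formula: V = (4/3) * pi * r^3
r^3 = 8
(4/3) * 8 = 10.666667
V = 10.666667 * pi
V = 33.51
33.51 m^3


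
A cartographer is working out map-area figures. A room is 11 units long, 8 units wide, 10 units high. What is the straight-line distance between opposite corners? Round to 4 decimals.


Shape: rectangular box (space diagonal)
l = 11 units, w = 8 units, h = 10 units
Visualize: the diagonal of the base, then a right triangle with that diagonal and the height.
Formula: d = sqrt(l^2 + w^2 + h^2)
l^2 + w^2 + h^2 = 121 + 64 + 100 = 285
d = sqrt(285)
d = 16.8819
16.8819 units


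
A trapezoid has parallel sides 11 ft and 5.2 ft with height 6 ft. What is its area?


Shape: trapezoid
Parallel sides a = 11 ft, b = 5.2 ft; Height h = 6 ft
Formula: A = (a + b) * h / 2
a + b = 11 + 5.2 = 16.2
A = 16.2 * 6 / 2
A = 97.2 / 2
A = 48.6
48.6 ft^2


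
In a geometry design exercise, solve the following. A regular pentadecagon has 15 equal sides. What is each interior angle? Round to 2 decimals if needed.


Shape: regular pentadecagon (15 sides)
Formula: interior angle = (n - 2) * 180 / n
(n - 2) = 13
(n - 2) * 180 = 2340
angle = 2340 / 15
angle = 156
156 degrees


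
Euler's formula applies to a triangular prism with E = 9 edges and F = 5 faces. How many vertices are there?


Polyhedron: triangular prism
Euler's formula for convex polyhedra: V - E + F = 2
Given: E = 9 edges and F = 5 faces
Solve for V:
V = 2 + E - F = 2 + 9 - 5 = 6
6 vertices


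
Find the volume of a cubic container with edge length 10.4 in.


Shape: cube
Side s = 10.4 in
Formula: V = s^3
V = 10.4 * 10.4 * 10.4
V = 108.16 * 10.4
V = 1124.864
1124.864 in^3


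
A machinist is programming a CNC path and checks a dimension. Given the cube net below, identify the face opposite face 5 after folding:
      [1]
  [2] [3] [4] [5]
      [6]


Net: cross layout. Take square 3 as the base (bottom).
Fold the four squares in the horizontal row up around 3: 2 -> left, 4 -> right, 5 wraps to the top.
Fold 1 and 6 up from 3: 1 -> back, 6 -> front.
Opposite pairs are therefore: (1, 6), (2, 4), (3, 5).
Face 5 is opposite face 3.
face 3


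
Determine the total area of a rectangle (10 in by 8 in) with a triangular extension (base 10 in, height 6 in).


Composite shape: rectangle + triangle
Rectangle area = 10 * 8 = 80
Triangle area = 0.5 * 10 * 6 = 30
Total = 80 + 30
Total = 110
110 in^2


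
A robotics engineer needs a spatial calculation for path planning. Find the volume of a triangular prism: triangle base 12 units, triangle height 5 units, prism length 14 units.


Shape: triangular prism
Triangle base = 12 units, triangle height = 5 units, prism length L = 14 units
Formula: V = (1/2 * b * h_tri) * L
Cross-section area = 0.5 * 12 * 5 = 30
V = 30 * 14
V = 420
420 units^3


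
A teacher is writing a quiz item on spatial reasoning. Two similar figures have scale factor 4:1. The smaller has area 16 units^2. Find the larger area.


Linear scale factor k = 4
Original area = 16 units^2
Rule: under a linear scaling by k, areas scale by k^2.
k^2 = 4^2 = 16
New area = 16 * 16
New area = 256
256 units^2


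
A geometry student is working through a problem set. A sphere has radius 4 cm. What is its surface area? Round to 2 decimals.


Shape: sphere
Radius r = 4 cm
Formula: SA = 4 * pi * r^2
r^2 = 16
SA = 4 * pi * 16
SA = 64 * pi
SA = 201.06
201.06 cm^2


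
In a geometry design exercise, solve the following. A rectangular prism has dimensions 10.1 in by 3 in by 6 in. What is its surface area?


Shape: rectangular prism
l = 10.1 in, w = 3 in, h = 6 in
Formula: SA = 2(lw + lh + wh)
lw = 30.3, lh = 60.6, wh = 18
lw + lh + wh = 108.9
SA = 2 * 108.9
SA = 217.8
217.8 in^2


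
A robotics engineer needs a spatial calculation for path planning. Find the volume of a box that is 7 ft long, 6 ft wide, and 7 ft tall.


Shape: rectangular prism
l = 7 ft, w = 6 ft, h = 7 ft
Formula: V = l * w * h
V = 7 * 6 * 7
V = 42 * 7
V = 294
294 ft^3


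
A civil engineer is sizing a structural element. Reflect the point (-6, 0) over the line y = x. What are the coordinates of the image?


Transformation: reflection
Original point: (-6, 0)
Rule for reflection over y = x: (x, y) -> (y, x)
Apply: (-6, 0) -> (0, -6)
(0, -6)


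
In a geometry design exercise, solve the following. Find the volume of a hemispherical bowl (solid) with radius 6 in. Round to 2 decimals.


Shape: hemisphere (half of a sphere)
Radius r = 6 in
Formula: V = (1/2) * (4/3) * pi * r^3 = (2/3) * pi * r^3
r^3 = 216
(2/3) * 216 = 144
V = 144 * pi
V = 452.39
452.39 in^3


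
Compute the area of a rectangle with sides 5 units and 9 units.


Shape: rectangle
Length l = 5 units, Width w = 9 units
Formula: A = l * w
A = 5 * 9
A = 45
45 units^2


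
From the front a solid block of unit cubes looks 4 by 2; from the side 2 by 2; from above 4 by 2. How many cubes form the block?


Orthographic views of a solid rectangular block:
Front view 4 x 2 -> length = 4, height = 2
Side view 2 x 2 -> width = 2, height = 2 (consistent)
Top view 4 x 2 -> confirms length = 4, width = 2
The block is 4 x 2 x 2.
Total unit cubes = 4 * 2 * 2 = 16
16 unit cubes


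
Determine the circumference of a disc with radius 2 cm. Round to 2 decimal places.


Shape: circle
Radius r = 2 cm
Formula: C = 2 * pi * r
C = 2 * pi * 2
C = 4 * pi
C = 12.57
12.57 cm


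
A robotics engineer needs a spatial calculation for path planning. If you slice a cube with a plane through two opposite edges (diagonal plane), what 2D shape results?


Solid: cube
Cutting plane: through two opposite edges (diagonal plane)
Visualize the intersection of the plane with the solid's surface.
The boundary of the cut region is a rectangle.
rectangle


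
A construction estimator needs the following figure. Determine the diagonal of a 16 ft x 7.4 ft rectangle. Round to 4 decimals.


Shape: rectangle (diagonal via Pythagoras)
Sides: 16 ft and 7.4 ft
Formula: d = sqrt(l^2 + w^2)
l^2 = 256, w^2 = 54.76
l^2 + w^2 = 310.76
d = sqrt(310.76)
d = 17.6284
17.6284 ft


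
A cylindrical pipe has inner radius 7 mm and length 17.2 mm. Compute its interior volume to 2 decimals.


Shape: cylinder
Radius r = 7 mm, Height h = 17.2 mm
Formula: V = pi * r^2 * h
r^2 = 49
V = pi * 49 * 17.2
V = 842.8 * pi
V = 2647.73
2647.73 mm^3


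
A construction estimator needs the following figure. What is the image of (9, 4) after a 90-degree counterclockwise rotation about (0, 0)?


Transformation: rotation about the origin
Original point: (9, 4)
Rule for 90 deg counterclockwise: (x, y) -> (-y, x)
Apply: (9, 4) -> (-4, 9)
(-4, 9)


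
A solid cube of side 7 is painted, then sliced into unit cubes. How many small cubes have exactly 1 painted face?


Large cube: 7 x 7 x 7, cut into unit cubes.
n = 7, so n - 2 = 5
Cubes with 1 painted face lie in the interior of each face.
A cube has 6 faces; each contributes (n - 2)^2 = 25 such cubes.
Count = 6 * 25 = 150
150 unit cubes


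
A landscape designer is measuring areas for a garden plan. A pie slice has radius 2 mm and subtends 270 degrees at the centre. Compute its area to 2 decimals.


Shape: circular sector
Radius r = 2 mm, Angle = 270 degrees
Formula: A = (angle/360) * pi * r^2
r^2 = 4
Fraction of circle = 270/360
A = (270/360) * pi * 4
A = 3 * pi
A = 9.42
9.42 mm^2


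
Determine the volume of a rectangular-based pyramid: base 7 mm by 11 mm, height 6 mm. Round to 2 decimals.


Shape: rectangular pyramid
Base: 7 mm x 11 mm, Height h = 6 mm
Formula: V = (1/3) * base_area * h
base_area = 7 * 11 = 77
base_area * h = 77 * 6 = 462
V = 462 / 3
V = 154
154 mm^3


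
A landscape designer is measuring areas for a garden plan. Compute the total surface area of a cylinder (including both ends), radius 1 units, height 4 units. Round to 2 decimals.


Shape: closed cylinder
Radius r = 1 units, Height h = 4 units
Formula: SA = 2*pi*r^2 + 2*pi*r*h = 2*pi*r*(r + h)
r + h = 5
2 * r * (r + h) = 2 * 1 * 5 = 10
SA = 10 * pi
SA = 31.42
31.42 units^2


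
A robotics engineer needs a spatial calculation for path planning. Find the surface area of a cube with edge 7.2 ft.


Shape: cube
Side s = 7.2 ft
A cube has 6 square faces.
Formula: SA = 6 * s^2
s^2 = 51.84
SA = 6 * 51.84
SA = 311.04
311.04 ft^2


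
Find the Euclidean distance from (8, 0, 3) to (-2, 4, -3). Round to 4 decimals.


3D distance between two points
P1 = (8, 0, 3), P2 = (-2, 4, -3)
Formula: d = sqrt((x2-x1)^2 + (y2-y1)^2 + (z2-z1)^2)
dx = -2 - 8 = -10
dy = 4 - 0 = 4
dz = -3 - 3 = -6
dx^2 + dy^2 + dz^2 = 100 + 16 + 36 = 152
d = sqrt(152)
d = 12.3288
12.3288 units


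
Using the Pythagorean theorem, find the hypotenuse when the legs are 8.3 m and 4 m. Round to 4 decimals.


Shape: right triangle
Legs a = 8.3 m, b = 4 m
Formula: c = sqrt(a^2 + b^2)
a^2 = 68.89, b^2 = 16
a^2 + b^2 = 84.89
c = sqrt(84.89)
c = 9.2136
9.2136 m


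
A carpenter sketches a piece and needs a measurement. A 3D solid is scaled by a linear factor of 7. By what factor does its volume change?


Linear scale factor k = 7
Rule: under a linear scaling by k, volumes scale by k^3.
k^3 = 7 * 7 * 7
k^3 = 49 * 7
k^3 = 343
Volume scales by a factor of 343.
343 (dimensionless)


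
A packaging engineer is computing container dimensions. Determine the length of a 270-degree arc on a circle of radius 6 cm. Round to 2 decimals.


Shape: circular arc
Radius r = 6 cm, Angle = 270 degrees
Formula: L = (angle/360) * 2 * pi * r
2 * pi * r = 12 * pi
L = (270/360) * 12 * pi
L = 9 * pi
L = 28.27
28.27 cm


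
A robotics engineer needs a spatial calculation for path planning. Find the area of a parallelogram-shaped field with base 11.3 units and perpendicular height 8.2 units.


Shape: parallelogram
Base b = 11.3 units, Height h = 8.2 units
Formula: A = b * h
A = 11.3 * 8.2
A = 92.66
92.66 units^2


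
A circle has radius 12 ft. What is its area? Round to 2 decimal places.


Shape: circle
Radius r = 12 ft
Formula: A = pi * r^2
r^2 = 12^2 = 144
A = pi * 144
A = 452.39
452.39 ft^2


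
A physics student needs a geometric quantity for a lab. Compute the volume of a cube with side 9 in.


Shape: cube
Side s = 9 in
Formula: V = s^3
V = 9 * 9 * 9
V = 81 * 9
V = 729
729 in^3


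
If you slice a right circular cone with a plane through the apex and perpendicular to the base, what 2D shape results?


Solid: right circular cone
Cutting plane: through the apex and perpendicular to the base
Visualize the intersection of the plane with the solid's surface.
The boundary of the cut region is a isosceles triangle.
isosceles triangle


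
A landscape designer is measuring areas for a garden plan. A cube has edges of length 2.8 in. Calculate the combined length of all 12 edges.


Shape: cube
Side s = 2.8 in
A cube has 12 edges, all equal.
Formula: total edge length = 12 * s
Total = 12 * 2.8
Total = 33.6
33.6 in


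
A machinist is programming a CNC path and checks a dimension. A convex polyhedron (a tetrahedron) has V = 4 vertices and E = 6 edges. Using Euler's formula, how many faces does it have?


Polyhedron: tetrahedron
Euler's formula for convex polyhedra: V - E + F = 2
Given: V = 4 vertices and E = 6 edges
Solve for F:
F = 2 + E - V = 2 + 6 - 4 = 4
4 faces


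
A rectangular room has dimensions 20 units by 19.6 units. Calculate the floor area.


Shape: rectangle
Length l = 20 units, Width w = 19.6 units
Formula: A = l * w
A = 20 * 19.6
A = 392
392 units^2


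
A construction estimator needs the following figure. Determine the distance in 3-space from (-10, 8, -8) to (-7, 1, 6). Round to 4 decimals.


3D distance between two points
P1 = (-10, 8, -8), P2 = (-7, 1, 6)
Formula: d = sqrt((x2-x1)^2 + (y2-y1)^2 + (z2-z1)^2)
dx = -7 - -10 = 3
dy = 1 - 8 = -7
dz = 6 - -8 = 14
dx^2 + dy^2 + dz^2 = 9 + 49 + 196 = 254
d = sqrt(254)
d = 15.9374
15.9374 units


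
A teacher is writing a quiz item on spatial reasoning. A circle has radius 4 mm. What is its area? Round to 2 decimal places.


Shape: circle
Radius r = 4 mm
Formula: A = pi * r^2
r^2 = 4^2 = 16
A = pi * 16
A = 50.27
50.27 mm^2


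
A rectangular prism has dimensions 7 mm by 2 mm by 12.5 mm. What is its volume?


Shape: rectangular prism
l = 7 mm, w = 2 mm, h = 12.5 mm
Formula: V = l * w * h
V = 7 * 2 * 12.5
V = 14 * 12.5
V = 175
175 mm^3


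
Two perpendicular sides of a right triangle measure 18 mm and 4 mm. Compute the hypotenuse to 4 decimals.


Shape: right triangle
Legs a = 18 mm, b = 4 mm
Formula: c = sqrt(a^2 + b^2)
a^2 = 324, b^2 = 16
a^2 + b^2 = 340
c = sqrt(340)
c = 18.4391
18.4391 mm


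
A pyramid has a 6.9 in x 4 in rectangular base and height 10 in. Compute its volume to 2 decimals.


Shape: rectangular pyramid
Base: 6.9 in x 4 in, Height h = 10 in
Formula: V = (1/3) * base_area * h
base_area = 6.9 * 4 = 27.6
base_area * h = 27.6 * 10 = 276
V = 276 / 3
V = 92
92 in^3


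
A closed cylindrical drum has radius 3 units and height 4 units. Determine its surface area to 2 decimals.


Shape: closed cylinder
Radius r = 3 units, Height h = 4 units
Formula: SA = 2*pi*r^2 + 2*pi*r*h = 2*pi*r*(r + h)
r + h = 7
2 * r * (r + h) = 2 * 3 * 7 = 42
SA = 42 * pi
SA = 131.95
131.95 units^2


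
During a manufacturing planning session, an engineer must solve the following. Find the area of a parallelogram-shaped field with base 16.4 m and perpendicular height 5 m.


Shape: parallelogram
Base b = 16.4 m, Height h = 5 m
Formula: A = b * h
A = 16.4 * 5
A = 82
82 m^2


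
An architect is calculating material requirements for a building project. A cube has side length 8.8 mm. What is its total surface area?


Shape: cube
Side s = 8.8 mm
A cube has 6 square faces.
Formula: SA = 6 * s^2
s^2 = 77.44
SA = 6 * 77.44
SA = 464.64
464.64 mm^2


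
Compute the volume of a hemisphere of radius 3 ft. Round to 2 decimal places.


Shape: hemisphere (half of a sphere)
Radius r = 3 ft
Formula: V = (1/2) * (4/3) * pi * r^3 = (2/3) * pi * r^3
r^3 = 27
(2/3) * 27 = 18
V = 18 * pi
V = 56.55
56.55 ft^3


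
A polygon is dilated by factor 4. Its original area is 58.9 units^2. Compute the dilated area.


Linear scale factor k = 4
Original area = 58.9 units^2
Rule: under a linear scaling by k, areas scale by k^2.
k^2 = 4^2 = 16
New area = 58.9 * 16
New area = 942.4
942.4 units^2


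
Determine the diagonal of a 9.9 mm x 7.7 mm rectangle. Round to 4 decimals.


Shape: rectangle (diagonal via Pythagoras)
Sides: 9.9 mm and 7.7 mm
Formula: d = sqrt(l^2 + w^2)
l^2 = 98.01, w^2 = 59.29
l^2 + w^2 = 157.3
d = sqrt(157.3)
d = 12.5419
12.5419 mm


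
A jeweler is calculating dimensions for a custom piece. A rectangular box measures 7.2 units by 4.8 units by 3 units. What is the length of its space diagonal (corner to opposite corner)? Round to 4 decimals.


Shape: rectangular box (space diagonal)
l = 7.2 units, w = 4.8 units, h = 3 units
Visualize: the diagonal of the base, then a right triangle with that diagonal and the height.
Formula: d = sqrt(l^2 + w^2 + h^2)
l^2 + w^2 + h^2 = 51.84 + 23.04 + 9 = 83.88
d = sqrt(83.88)
d = 9.1586
9.1586 units


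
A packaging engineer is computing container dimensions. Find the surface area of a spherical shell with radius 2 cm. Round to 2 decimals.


Shape: sphere
Radius r = 2 cm
Formula: SA = 4 * pi * r^2
r^2 = 4
SA = 4 * pi * 4
SA = 16 * pi
SA = 50.27
50.27 cm^2


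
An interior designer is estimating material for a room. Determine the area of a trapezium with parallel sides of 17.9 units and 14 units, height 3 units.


Shape: trapezoid
Parallel sides a = 17.9 units, b = 14 units; Height h = 3 units
Formula: A = (a + b) * h / 2
a + b = 17.9 + 14 = 31.9
A = 31.9 * 3 / 2
A = 95.7 / 2
A = 47.85
47.85 units^2


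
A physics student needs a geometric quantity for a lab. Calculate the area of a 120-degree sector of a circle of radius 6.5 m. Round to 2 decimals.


Shape: circular sector
Radius r = 6.5 m, Angle = 120 degrees
Formula: A = (angle/360) * pi * r^2
r^2 = 42.25
Fraction of circle = 120/360
A = (120/360) * pi * 42.25
A = 14.083333 * pi
A = 44.24
44.24 m^2


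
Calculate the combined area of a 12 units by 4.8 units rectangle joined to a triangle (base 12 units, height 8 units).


Composite shape: rectangle + triangle
Rectangle area = 12 * 4.8 = 57.6
Triangle area = 0.5 * 12 * 8 = 48
Total = 57.6 + 48
Total = 105.6
105.6 units^2


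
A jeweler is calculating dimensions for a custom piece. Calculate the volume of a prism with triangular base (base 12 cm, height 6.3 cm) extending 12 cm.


Shape: triangular prism
Triangle base = 12 cm, triangle height = 6.3 cm, prism length L = 12 cm
Formula: V = (1/2 * b * h_tri) * L
Cross-section area = 0.5 * 12 * 6.3 = 37.8
V = 37.8 * 12
V = 453.6
453.6 cm^3


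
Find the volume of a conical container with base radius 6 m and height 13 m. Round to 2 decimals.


Shape: cone
Radius r = 6 m, Height h = 13 m
Formula: V = (1/3) * pi * r^2 * h
r^2 = 36
pi * r^2 * h = pi * 36 * 13 = 468 * pi
V = 468 * pi / 3
V = 490.09
490.09 m^3


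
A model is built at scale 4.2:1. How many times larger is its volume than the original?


Linear scale factor k = 4.2
Rule: under a linear scaling by k, volumes scale by k^3.
k^3 = 4.2 * 4.2 * 4.2
k^3 = 17.64 * 4.2
k^3 = 74.088
Volume scales by a factor of 74.088.
74.088 (dimensionless)


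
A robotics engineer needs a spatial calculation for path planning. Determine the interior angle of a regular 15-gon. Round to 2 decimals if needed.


Shape: regular pentadecagon (15 sides)
Formula: interior angle = (n - 2) * 180 / n
(n - 2) = 13
(n - 2) * 180 = 2340
angle = 2340 / 15
angle = 156
156 degrees


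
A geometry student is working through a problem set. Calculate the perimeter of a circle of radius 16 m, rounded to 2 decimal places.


Shape: circle
Radius r = 16 m
Formula: C = 2 * pi * r
C = 2 * pi * 16
C = 32 * pi
C = 100.53
100.53 m


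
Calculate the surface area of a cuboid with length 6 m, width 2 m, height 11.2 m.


Shape: rectangular prism
l = 6 m, w = 2 m, h = 11.2 m
Formula: SA = 2(lw + lh + wh)
lw = 12, lh = 67.2, wh = 22.4
lw + lh + wh = 101.6
SA = 2 * 101.6
SA = 203.2
203.2 m^2


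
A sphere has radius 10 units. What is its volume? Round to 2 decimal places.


Shape: sphere
Radius r = 10 units
Formula: V = (4/3) * pi * r^3
r^3 = 1000
(4/3) * 1000 = 1333.333333
V = 1333.333333 * pi
V = 4188.79
4188.79 units^3


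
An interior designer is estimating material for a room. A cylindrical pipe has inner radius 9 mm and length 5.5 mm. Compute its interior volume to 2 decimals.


Shape: cylinder
Radius r = 9 mm, Height h = 5.5 mm
Formula: V = pi * r^2 * h
r^2 = 81
V = pi * 81 * 5.5
V = 445.5 * pi
V = 1399.58
1399.58 mm^3


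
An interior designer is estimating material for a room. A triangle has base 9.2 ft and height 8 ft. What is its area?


Shape: triangle
Base b = 9.2 ft, Height h = 8 ft
Formula: A = (1/2) * b * h
A = 0.5 * 9.2 * 8
A = 0.5 * 73.6
A = 36.8
36.8 ft^2


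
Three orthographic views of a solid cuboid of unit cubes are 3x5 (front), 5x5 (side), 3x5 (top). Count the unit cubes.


Orthographic views of a solid rectangular block:
Front view 3 x 5 -> length = 3, height = 5
Side view 5 x 5 -> width = 5, height = 5 (consistent)
Top view 3 x 5 -> confirms length = 3, width = 5
The block is 3 x 5 x 5.
Total unit cubes = 3 * 5 * 5 = 75
75 unit cubes


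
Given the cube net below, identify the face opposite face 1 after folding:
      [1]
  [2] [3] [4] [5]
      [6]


Net: cross layout. Take square 3 as the base (bottom).
Fold the four squares in the horizontal row up around 3: 2 -> left, 4 -> right, 5 wraps to the top.
Fold 1 and 6 up from 3: 1 -> back, 6 -> front.
Opposite pairs are therefore: (1, 6), (2, 4), (3, 5).
Face 1 is opposite face 6.
face 6
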